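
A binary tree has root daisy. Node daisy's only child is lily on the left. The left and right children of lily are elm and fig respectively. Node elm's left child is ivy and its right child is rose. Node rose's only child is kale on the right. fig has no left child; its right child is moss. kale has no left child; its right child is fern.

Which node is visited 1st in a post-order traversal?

ivy

Post-order visits the left subtree, then the right subtree, then the node.
At daisy: go left to lily.
  At lily: go left to elm.
    At elm: go left to ivy.
      ivy is a leaf — visit ivy.
    At elm: go right to rose.
      At rose: no left child.
      At rose: go right to kale.
        At kale: no left child.
        At kale: go right to fern.
          fern is a leaf — visit fern.
        Visit kale.
      Visit rose.
    Visit elm.
  At lily: go right to fig.
    At fig: no left child.
    At fig: go right to moss.
      moss is a leaf — visit moss.
    Visit fig.
  Visit lily.
At daisy: no right child.
Visit daisy.
Full post-order sequence: ivy, fern, kale, rose, elm, moss, fig, lily, daisy.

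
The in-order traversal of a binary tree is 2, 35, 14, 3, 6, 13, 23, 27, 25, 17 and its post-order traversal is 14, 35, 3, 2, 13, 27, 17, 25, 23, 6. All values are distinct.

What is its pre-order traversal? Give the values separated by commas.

6, 2, 3, 35, 14, 23, 13, 25, 27, 17

The last element of post-order is the root; it splits in-order into left and right subtrees.
Root 6: left subtree has 4 nodes {2, 35, 14, 3}, right has 5 {13, 23, 27, 25, 17}.
  Root 2: left subtree has 0 nodes { }, right has 3 {35, 14, 3}.
    Root 3: left subtree has 2 nodes {35, 14}, right has 0 { }.
      Root 35: left subtree has 0 nodes { }, right has 1 {14}.
  Root 23: left subtree has 1 node {13}, right has 3 {27, 25, 17}.
    Root 25: left subtree has 1 node {27}, right has 1 {17}.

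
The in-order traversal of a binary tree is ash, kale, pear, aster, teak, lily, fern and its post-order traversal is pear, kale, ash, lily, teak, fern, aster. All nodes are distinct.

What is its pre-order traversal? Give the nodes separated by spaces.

The last element of post-order is the root; it splits in-order into left and right subtrees.
Root aster: left subtree has 3 nodes {ash, kale, pear}, right has 3 {teak, lily, fern}.
  Root ash: left subtree has 0 nodes { }, right has 2 {kale, pear}.
    Root kale: left subtree has 0 nodes { }, right has 1 {pear}.
  Root fern: left subtree has 2 nodes {teak, lily}, right has 0 { }.
    Root teak: left subtree has 0 nodes { }, right has 1 {lily}.

aster ash kale pear fern teak lily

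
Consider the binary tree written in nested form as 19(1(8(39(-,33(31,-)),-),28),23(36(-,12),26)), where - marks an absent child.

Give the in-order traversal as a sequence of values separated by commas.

In-order visits the left subtree, then the node, then the right subtree.
At 19: go left to 1.
  At 1: go left to 8.
    At 8: go left to 39.
      At 39: no left child.
      Visit 39.
      At 39: go right to 33.
        At 33: go left to 31.
          31 is a leaf — visit 31.
        Visit 33.
        At 33: no right child.
    Visit 8.
    At 8: no right child.
  Visit 1.
  At 1: go right to 28.
    28 is a leaf — visit 28.
Visit 19.
At 19: go right to 23.
  At 23: go left to 36.
    At 36: no left child.
    Visit 36.
    At 36: go right to 12.
      12 is a leaf — visit 12.
  Visit 23.
  At 23: go right to 26.
    26 is a leaf — visit 26.

39, 31, 33, 8, 1, 28, 19, 36, 12, 23, 26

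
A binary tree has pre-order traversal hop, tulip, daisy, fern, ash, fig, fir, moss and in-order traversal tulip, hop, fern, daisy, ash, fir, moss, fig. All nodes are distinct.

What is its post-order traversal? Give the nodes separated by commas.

tulip, fern, moss, fir, fig, ash, daisy, hop

The first element of pre-order is the root; it splits in-order into left and right subtrees.
Root hop: left subtree has 1 node {tulip}, right has 6 {fern, daisy, ash, fir, moss, fig}.
  Root daisy: left subtree has 1 node {fern}, right has 4 {ash, fir, moss, fig}.
    Root ash: left subtree has 0 nodes { }, right has 3 {fir, moss, fig}.
      Root fig: left subtree has 2 nodes {fir, moss}, right has 0 { }.
        Root fir: left subtree has 0 nodes { }, right has 1 {moss}.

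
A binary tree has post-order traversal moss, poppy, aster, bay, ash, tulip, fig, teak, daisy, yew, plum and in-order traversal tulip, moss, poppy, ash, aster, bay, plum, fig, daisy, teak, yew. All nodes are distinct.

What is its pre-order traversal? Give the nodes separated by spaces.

plum tulip ash poppy moss bay aster yew daisy fig teak

The last element of post-order is the root; it splits in-order into left and right subtrees.
Root plum: left subtree has 6 nodes {tulip, moss, poppy, ash, aster, bay}, right has 4 {fig, daisy, teak, yew}.
  Root tulip: left subtree has 0 nodes { }, right has 5 {moss, poppy, ash, aster, bay}.
    Root ash: left subtree has 2 nodes {moss, poppy}, right has 2 {aster, bay}.
      Root poppy: left subtree has 1 node {moss}, right has 0 { }.
      Root bay: left subtree has 1 node {aster}, right has 0 { }.
  Root yew: left subtree has 3 nodes {fig, daisy, teak}, right has 0 { }.
    Root daisy: left subtree has 1 node {fig}, right has 1 {teak}.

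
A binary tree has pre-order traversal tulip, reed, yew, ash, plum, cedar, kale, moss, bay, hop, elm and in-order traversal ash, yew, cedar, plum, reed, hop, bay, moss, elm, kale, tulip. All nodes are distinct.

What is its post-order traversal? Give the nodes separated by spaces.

ash cedar plum yew hop bay elm moss kale reed tulip

The first element of pre-order is the root; it splits in-order into left and right subtrees.
Root tulip: left subtree has 10 nodes {ash, yew, cedar, plum, reed, hop, bay, moss, elm, kale}, right has 0 { }.
  Root reed: left subtree has 4 nodes {ash, yew, cedar, plum}, right has 5 {hop, bay, moss, elm, kale}.
    Root yew: left subtree has 1 node {ash}, right has 2 {cedar, plum}.
      Root plum: left subtree has 1 node {cedar}, right has 0 { }.
    Root kale: left subtree has 4 nodes {hop, bay, moss, elm}, right has 0 { }.
      Root moss: left subtree has 2 nodes {hop, bay}, right has 1 {elm}.
        Root bay: left subtree has 1 node {hop}, right has 0 { }.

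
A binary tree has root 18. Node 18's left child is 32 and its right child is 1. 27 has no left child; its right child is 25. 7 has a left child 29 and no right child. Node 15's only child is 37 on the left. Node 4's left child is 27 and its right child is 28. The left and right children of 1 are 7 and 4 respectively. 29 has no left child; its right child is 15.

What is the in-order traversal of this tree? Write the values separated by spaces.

32 18 29 37 15 7 1 27 25 4 28

In-order visits the left subtree, then the node, then the right subtree.
At 18: go left to 32.
  32 is a leaf — visit 32.
Visit 18.
At 18: go right to 1.
  At 1: go left to 7.
    At 7: go left to 29.
      At 29: no left child.
      Visit 29.
      At 29: go right to 15.
        At 15: go left to 37.
          37 is a leaf — visit 37.
        Visit 15.
        At 15: no right child.
    Visit 7.
    At 7: no right child.
  Visit 1.
  At 1: go right to 4.
    At 4: go left to 27.
      At 27: no left child.
      Visit 27.
      At 27: go right to 25.
        25 is a leaf — visit 25.
    Visit 4.
    At 4: go right to 28.
      28 is a leaf — visit 28.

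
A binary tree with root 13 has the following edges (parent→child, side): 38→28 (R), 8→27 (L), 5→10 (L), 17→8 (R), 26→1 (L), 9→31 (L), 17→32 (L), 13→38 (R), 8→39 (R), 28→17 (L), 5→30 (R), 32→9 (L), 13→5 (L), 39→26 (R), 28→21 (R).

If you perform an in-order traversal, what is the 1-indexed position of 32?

In-order visits the left subtree, then the node, then the right subtree.
At 13: go left to 5.
  At 5: go left to 10.
    10 is a leaf — visit 10.
  Visit 5.
  At 5: go right to 30.
    30 is a leaf — visit 30.
Visit 13.
At 13: go right to 38.
  At 38: no left child.
  Visit 38.
  At 38: go right to 28.
    At 28: go left to 17.
      At 17: go left to 32.
        At 32: go left to 9.
          At 9: go left to 31.
            31 is a leaf — visit 31.
          Visit 9.
          At 9: no right child.
        Visit 32.
        At 32: no right child.
      Visit 17.
      At 17: go right to 8.
        At 8: go left to 27.
          27 is a leaf — visit 27.
        Visit 8.
        At 8: go right to 39.
          At 39: no left child.
          Visit 39.
          At 39: go right to 26.
            At 26: go left to 1.
              1 is a leaf — visit 1.
            Visit 26.
            At 26: no right child.
    Visit 28.
    At 28: go right to 21.
      21 is a leaf — visit 21.
Full in-order sequence: 10, 5, 30, 13, 38, 31, 9, 32, 17, 27, 8, 39, 1, 26, 28, 21.

8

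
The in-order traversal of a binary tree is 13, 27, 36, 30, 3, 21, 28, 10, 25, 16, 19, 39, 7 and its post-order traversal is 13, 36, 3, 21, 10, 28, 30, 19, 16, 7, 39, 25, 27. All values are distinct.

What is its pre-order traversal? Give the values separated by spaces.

27 13 25 30 36 28 21 3 10 39 16 19 7

The last element of post-order is the root; it splits in-order into left and right subtrees.
Root 27: left subtree has 1 node {13}, right has 11 {36, 30, 3, 21, 28, 10, 25, 16, 19, 39, 7}.
  Root 25: left subtree has 6 nodes {36, 30, 3, 21, 28, 10}, right has 4 {16, 19, 39, 7}.
    Root 30: left subtree has 1 node {36}, right has 4 {3, 21, 28, 10}.
      Root 28: left subtree has 2 nodes {3, 21}, right has 1 {10}.
        Root 21: left subtree has 1 node {3}, right has 0 { }.
    Root 39: left subtree has 2 nodes {16, 19}, right has 1 {7}.
      Root 16: left subtree has 0 nodes { }, right has 1 {19}.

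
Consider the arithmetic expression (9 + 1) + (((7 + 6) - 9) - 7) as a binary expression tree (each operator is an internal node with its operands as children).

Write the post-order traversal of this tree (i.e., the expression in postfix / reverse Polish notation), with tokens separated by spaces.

Post-order on an expression tree gives postfix notation: for each operator, emit left operand, right operand, then the operator.

9 1 + 7 6 + 9 - 7 - +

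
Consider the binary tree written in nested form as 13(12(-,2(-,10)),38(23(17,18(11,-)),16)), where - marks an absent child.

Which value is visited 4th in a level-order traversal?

Level-order visits nodes level by level from the root, left to right within each level.
Level 0: 13
Level 1: 12, 38
Level 2: 2, 23, 16
Level 3: 10, 17, 18
Level 4: 11
Full level-order sequence: 13, 12, 38, 2, 23, 16, 10, 17, 18, 11.

2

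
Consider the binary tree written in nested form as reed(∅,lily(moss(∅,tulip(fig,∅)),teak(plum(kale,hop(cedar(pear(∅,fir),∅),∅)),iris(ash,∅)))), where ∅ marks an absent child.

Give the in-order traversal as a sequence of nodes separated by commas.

In-order visits the left subtree, then the node, then the right subtree.
At reed: no left child.
Visit reed.
At reed: go right to lily.
  At lily: go left to moss.
    At moss: no left child.
    Visit moss.
    At moss: go right to tulip.
      At tulip: go left to fig.
        fig is a leaf — visit fig.
      Visit tulip.
      At tulip: no right child.
  Visit lily.
  At lily: go right to teak.
    At teak: go left to plum.
      At plum: go left to kale.
        kale is a leaf — visit kale.
      Visit plum.
      At plum: go right to hop.
        At hop: go left to cedar.
          At cedar: go left to pear.
            At pear: no left child.
            Visit pear.
            At pear: go right to fir.
              fir is a leaf — visit fir.
          Visit cedar.
          At cedar: no right child.
        Visit hop.
        At hop: no right child.
    Visit teak.
    At teak: go right to iris.
      At iris: go left to ash.
        ash is a leaf — visit ash.
      Visit iris.
      At iris: no right child.

reed, moss, fig, tulip, lily, kale, plum, pear, fir, cedar, hop, teak, ash, iris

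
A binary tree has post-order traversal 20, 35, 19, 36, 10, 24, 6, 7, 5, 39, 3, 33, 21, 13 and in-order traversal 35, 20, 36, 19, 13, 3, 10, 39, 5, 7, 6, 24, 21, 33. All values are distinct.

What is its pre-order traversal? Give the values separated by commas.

The last element of post-order is the root; it splits in-order into left and right subtrees.
Root 13: left subtree has 4 nodes {35, 20, 36, 19}, right has 9 {3, 10, 39, 5, 7, 6, 24, 21, 33}.
  Root 36: left subtree has 2 nodes {35, 20}, right has 1 {19}.
    Root 35: left subtree has 0 nodes { }, right has 1 {20}.
  Root 21: left subtree has 7 nodes {3, 10, 39, 5, 7, 6, 24}, right has 1 {33}.
    Root 3: left subtree has 0 nodes { }, right has 6 {10, 39, 5, 7, 6, 24}.
      Root 39: left subtree has 1 node {10}, right has 4 {5, 7, 6, 24}.
        Root 5: left subtree has 0 nodes { }, right has 3 {7, 6, 24}.
          Root 7: left subtree has 0 nodes { }, right has 2 {6, 24}.
            Root 6: left subtree has 0 nodes { }, right has 1 {24}.

13, 36, 35, 20, 19, 21, 3, 39, 10, 5, 7, 6, 24, 33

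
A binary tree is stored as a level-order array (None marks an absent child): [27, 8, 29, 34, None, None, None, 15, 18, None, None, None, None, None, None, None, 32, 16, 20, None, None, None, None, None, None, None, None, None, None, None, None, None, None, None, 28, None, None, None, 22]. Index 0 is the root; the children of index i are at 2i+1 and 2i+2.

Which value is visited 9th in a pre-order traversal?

Pre-order visits the node, then its left subtree, then its right subtree.
Visit 27.
At 27: go left to 8.
  Visit 8.
  At 8: go left to 34.
    Visit 34.
    At 34: go left to 15.
      Visit 15.
      At 15: no left child.
      At 15: go right to 32.
        Visit 32.
        At 32: no left child.
        At 32: go right to 28.
          28 is a leaf — visit 28.
    At 34: go right to 18.
      Visit 18.
      At 18: go left to 16.
        16 is a leaf — visit 16.
      At 18: go right to 20.
        Visit 20.
        At 20: no left child.
        At 20: go right to 22.
          22 is a leaf — visit 22.
  At 8: no right child.
At 27: go right to 29.
  29 is a leaf — visit 29.
Full pre-order sequence: 27, 8, 34, 15, 32, 28, 18, 16, 20, 22, 29.

20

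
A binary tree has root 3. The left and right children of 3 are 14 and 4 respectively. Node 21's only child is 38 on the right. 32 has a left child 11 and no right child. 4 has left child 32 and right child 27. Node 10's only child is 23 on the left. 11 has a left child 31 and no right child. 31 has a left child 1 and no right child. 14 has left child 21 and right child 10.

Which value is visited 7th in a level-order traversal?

Level-order visits nodes level by level from the root, left to right within each level.
Level 0: 3
Level 1: 14, 4
Level 2: 21, 10, 32, 27
Level 3: 38, 23, 11
Level 4: 31
Level 5: 1
Full level-order sequence: 3, 14, 4, 21, 10, 32, 27, 38, 23, 11, 31, 1.

27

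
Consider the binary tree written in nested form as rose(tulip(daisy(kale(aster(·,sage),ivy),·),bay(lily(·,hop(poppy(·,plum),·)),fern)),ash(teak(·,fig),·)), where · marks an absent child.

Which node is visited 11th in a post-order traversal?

Post-order visits the left subtree, then the right subtree, then the node.
At rose: go left to tulip.
  At tulip: go left to daisy.
    At daisy: go left to kale.
      At kale: go left to aster.
        At aster: no left child.
        At aster: go right to sage.
          sage is a leaf — visit sage.
        Visit aster.
      At kale: go right to ivy.
        ivy is a leaf — visit ivy.
      Visit kale.
    At daisy: no right child.
    Visit daisy.
  At tulip: go right to bay.
    At bay: go left to lily.
      At lily: no left child.
      At lily: go right to hop.
        At hop: go left to poppy.
          At poppy: no left child.
          At poppy: go right to plum.
            plum is a leaf — visit plum.
          Visit poppy.
        At hop: no right child.
        Visit hop.
      Visit lily.
    At bay: go right to fern.
      fern is a leaf — visit fern.
    Visit bay.
  Visit tulip.
At rose: go right to ash.
  At ash: go left to teak.
    At teak: no left child.
    At teak: go right to fig.
      fig is a leaf — visit fig.
    Visit teak.
  At ash: no right child.
  Visit ash.
Visit rose.
Full post-order sequence: sage, aster, ivy, kale, daisy, plum, poppy, hop, lily, fern, bay, tulip, fig, teak, ash, rose.

bay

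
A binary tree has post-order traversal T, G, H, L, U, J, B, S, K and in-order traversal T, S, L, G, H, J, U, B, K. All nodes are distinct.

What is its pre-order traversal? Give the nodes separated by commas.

The last element of post-order is the root; it splits in-order into left and right subtrees.
Root K: left subtree has 8 nodes {T, S, L, G, H, J, U, B}, right has 0 { }.
  Root S: left subtree has 1 node {T}, right has 6 {L, G, H, J, U, B}.
    Root B: left subtree has 5 nodes {L, G, H, J, U}, right has 0 { }.
      Root J: left subtree has 3 nodes {L, G, H}, right has 1 {U}.
        Root L: left subtree has 0 nodes { }, right has 2 {G, H}.
          Root H: left subtree has 1 node {G}, right has 0 { }.

K, S, T, B, J, L, H, G, U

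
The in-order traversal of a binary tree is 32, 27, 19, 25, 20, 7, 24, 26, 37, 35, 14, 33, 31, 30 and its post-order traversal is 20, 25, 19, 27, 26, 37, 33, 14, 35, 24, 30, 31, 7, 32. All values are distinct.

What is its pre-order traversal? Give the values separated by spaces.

32 7 27 19 25 20 31 24 35 37 26 14 33 30

The last element of post-order is the root; it splits in-order into left and right subtrees.
Root 32: left subtree has 0 nodes { }, right has 13 {27, 19, 25, 20, 7, 24, 26, 37, 35, 14, 33, 31, 30}.
  Root 7: left subtree has 4 nodes {27, 19, 25, 20}, right has 8 {24, 26, 37, 35, 14, 33, 31, 30}.
    Root 27: left subtree has 0 nodes { }, right has 3 {19, 25, 20}.
      Root 19: left subtree has 0 nodes { }, right has 2 {25, 20}.
        Root 25: left subtree has 0 nodes { }, right has 1 {20}.
    Root 31: left subtree has 6 nodes {24, 26, 37, 35, 14, 33}, right has 1 {30}.
      Root 24: left subtree has 0 nodes { }, right has 5 {26, 37, 35, 14, 33}.
        Root 35: left subtree has 2 nodes {26, 37}, right has 2 {14, 33}.
          Root 37: left subtree has 1 node {26}, right has 0 { }.
          Root 14: left subtree has 0 nodes { }, right has 1 {33}.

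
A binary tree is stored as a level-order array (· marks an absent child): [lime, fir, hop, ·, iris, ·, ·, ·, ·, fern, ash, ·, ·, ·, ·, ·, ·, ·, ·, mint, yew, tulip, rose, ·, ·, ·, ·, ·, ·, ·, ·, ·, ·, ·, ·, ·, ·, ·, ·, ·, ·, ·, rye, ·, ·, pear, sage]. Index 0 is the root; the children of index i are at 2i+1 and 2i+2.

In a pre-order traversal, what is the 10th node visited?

rose

Pre-order visits the node, then its left subtree, then its right subtree.
Visit lime.
At lime: go left to fir.
  Visit fir.
  At fir: no left child.
  At fir: go right to iris.
    Visit iris.
    At iris: go left to fern.
      Visit fern.
      At fern: go left to mint.
        mint is a leaf — visit mint.
      At fern: go right to yew.
        Visit yew.
        At yew: no left child.
        At yew: go right to rye.
          rye is a leaf — visit rye.
    At iris: go right to ash.
      Visit ash.
      At ash: go left to tulip.
        tulip is a leaf — visit tulip.
      At ash: go right to rose.
        Visit rose.
        At rose: go left to pear.
          pear is a leaf — visit pear.
        At rose: go right to sage.
          sage is a leaf — visit sage.
At lime: go right to hop.
  hop is a leaf — visit hop.
Full pre-order sequence: lime, fir, iris, fern, mint, yew, rye, ash, tulip, rose, pear, sage, hop.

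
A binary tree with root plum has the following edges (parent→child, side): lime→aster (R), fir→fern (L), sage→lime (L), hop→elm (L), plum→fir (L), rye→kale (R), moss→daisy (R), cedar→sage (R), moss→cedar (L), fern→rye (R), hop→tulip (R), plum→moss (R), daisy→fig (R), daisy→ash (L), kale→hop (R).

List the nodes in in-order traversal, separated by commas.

fern, rye, kale, elm, hop, tulip, fir, plum, cedar, lime, aster, sage, moss, ash, daisy, fig

In-order visits the left subtree, then the node, then the right subtree.
At plum: go left to fir.
  At fir: go left to fern.
    At fern: no left child.
    Visit fern.
    At fern: go right to rye.
      At rye: no left child.
      Visit rye.
      At rye: go right to kale.
        At kale: no left child.
        Visit kale.
        At kale: go right to hop.
          At hop: go left to elm.
            elm is a leaf — visit elm.
          Visit hop.
          At hop: go right to tulip.
            tulip is a leaf — visit tulip.
  Visit fir.
  At fir: no right child.
Visit plum.
At plum: go right to moss.
  At moss: go left to cedar.
    At cedar: no left child.
    Visit cedar.
    At cedar: go right to sage.
      At sage: go left to lime.
        At lime: no left child.
        Visit lime.
        At lime: go right to aster.
          aster is a leaf — visit aster.
      Visit sage.
      At sage: no right child.
  Visit moss.
  At moss: go right to daisy.
    At daisy: go left to ash.
      ash is a leaf — visit ash.
    Visit daisy.
    At daisy: go right to fig.
      fig is a leaf — visit fig.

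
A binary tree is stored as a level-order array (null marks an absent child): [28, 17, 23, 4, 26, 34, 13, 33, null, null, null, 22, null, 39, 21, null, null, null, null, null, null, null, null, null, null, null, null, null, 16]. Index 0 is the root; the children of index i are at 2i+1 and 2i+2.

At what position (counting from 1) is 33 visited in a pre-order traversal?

4

Pre-order visits the node, then its left subtree, then its right subtree.
Visit 28.
At 28: go left to 17.
  Visit 17.
  At 17: go left to 4.
    Visit 4.
    At 4: go left to 33.
      33 is a leaf — visit 33.
    At 4: no right child.
  At 17: go right to 26.
    26 is a leaf — visit 26.
At 28: go right to 23.
  Visit 23.
  At 23: go left to 34.
    Visit 34.
    At 34: go left to 22.
      22 is a leaf — visit 22.
    At 34: no right child.
  At 23: go right to 13.
    Visit 13.
    At 13: go left to 39.
      Visit 39.
      At 39: no left child.
      At 39: go right to 16.
        16 is a leaf — visit 16.
    At 13: go right to 21.
      21 is a leaf — visit 21.
Full pre-order sequence: 28, 17, 4, 33, 26, 23, 34, 22, 13, 39, 16, 21.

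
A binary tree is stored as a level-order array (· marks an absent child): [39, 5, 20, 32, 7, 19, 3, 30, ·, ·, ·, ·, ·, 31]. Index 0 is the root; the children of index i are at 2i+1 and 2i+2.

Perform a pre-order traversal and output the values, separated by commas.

Pre-order visits the node, then its left subtree, then its right subtree.
Visit 39.
At 39: go left to 5.
  Visit 5.
  At 5: go left to 32.
    Visit 32.
    At 32: go left to 30.
      30 is a leaf — visit 30.
    At 32: no right child.
  At 5: go right to 7.
    7 is a leaf — visit 7.
At 39: go right to 20.
  Visit 20.
  At 20: go left to 19.
    19 is a leaf — visit 19.
  At 20: go right to 3.
    Visit 3.
    At 3: go left to 31.
      31 is a leaf — visit 31.
    At 3: no right child.

39, 5, 32, 30, 7, 20, 19, 3, 31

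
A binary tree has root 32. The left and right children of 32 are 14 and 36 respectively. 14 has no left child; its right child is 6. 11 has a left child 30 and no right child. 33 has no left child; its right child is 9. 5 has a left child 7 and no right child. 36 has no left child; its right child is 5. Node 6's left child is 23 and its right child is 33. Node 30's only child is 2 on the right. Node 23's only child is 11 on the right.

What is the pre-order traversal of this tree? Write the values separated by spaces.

Pre-order visits the node, then its left subtree, then its right subtree.
Visit 32.
At 32: go left to 14.
  Visit 14.
  At 14: no left child.
  At 14: go right to 6.
    Visit 6.
    At 6: go left to 23.
      Visit 23.
      At 23: no left child.
      At 23: go right to 11.
        Visit 11.
        At 11: go left to 30.
          Visit 30.
          At 30: no left child.
          At 30: go right to 2.
            2 is a leaf — visit 2.
        At 11: no right child.
    At 6: go right to 33.
      Visit 33.
      At 33: no left child.
      At 33: go right to 9.
        9 is a leaf — visit 9.
At 32: go right to 36.
  Visit 36.
  At 36: no left child.
  At 36: go right to 5.
    Visit 5.
    At 5: go left to 7.
      7 is a leaf — visit 7.
    At 5: no right child.

32 14 6 23 11 30 2 33 9 36 5 7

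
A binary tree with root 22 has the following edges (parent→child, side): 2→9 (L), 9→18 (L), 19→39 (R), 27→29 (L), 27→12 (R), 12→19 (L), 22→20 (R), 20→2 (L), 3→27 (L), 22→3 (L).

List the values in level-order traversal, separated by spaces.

22 3 20 27 2 29 12 9 19 18 39

Level-order visits nodes level by level from the root, left to right within each level.
Level 0: 22
Level 1: 3, 20
Level 2: 27, 2
Level 3: 29, 12, 9
Level 4: 19, 18
Level 5: 39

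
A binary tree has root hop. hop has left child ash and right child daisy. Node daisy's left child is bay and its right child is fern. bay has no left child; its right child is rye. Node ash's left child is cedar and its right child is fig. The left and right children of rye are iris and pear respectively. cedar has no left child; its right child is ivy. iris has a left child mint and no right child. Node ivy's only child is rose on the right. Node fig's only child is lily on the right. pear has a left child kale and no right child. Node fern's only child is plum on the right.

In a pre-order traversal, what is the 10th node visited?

Pre-order visits the node, then its left subtree, then its right subtree.
Visit hop.
At hop: go left to ash.
  Visit ash.
  At ash: go left to cedar.
    Visit cedar.
    At cedar: no left child.
    At cedar: go right to ivy.
      Visit ivy.
      At ivy: no left child.
      At ivy: go right to rose.
        rose is a leaf — visit rose.
  At ash: go right to fig.
    Visit fig.
    At fig: no left child.
    At fig: go right to lily.
      lily is a leaf — visit lily.
At hop: go right to daisy.
  Visit daisy.
  At daisy: go left to bay.
    Visit bay.
    At bay: no left child.
    At bay: go right to rye.
      Visit rye.
      At rye: go left to iris.
        Visit iris.
        At iris: go left to mint.
          mint is a leaf — visit mint.
        At iris: no right child.
      At rye: go right to pear.
        Visit pear.
        At pear: go left to kale.
          kale is a leaf — visit kale.
        At pear: no right child.
  At daisy: go right to fern.
    Visit fern.
    At fern: no left child.
    At fern: go right to plum.
      plum is a leaf — visit plum.
Full pre-order sequence: hop, ash, cedar, ivy, rose, fig, lily, daisy, bay, rye, iris, mint, pear, kale, fern, plum.

rye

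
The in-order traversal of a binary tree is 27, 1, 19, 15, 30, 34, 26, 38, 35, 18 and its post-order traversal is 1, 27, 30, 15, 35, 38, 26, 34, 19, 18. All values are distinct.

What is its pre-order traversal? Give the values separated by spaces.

18 19 27 1 34 15 30 26 38 35

The last element of post-order is the root; it splits in-order into left and right subtrees.
Root 18: left subtree has 9 nodes {27, 1, 19, 15, 30, 34, 26, 38, 35}, right has 0 { }.
  Root 19: left subtree has 2 nodes {27, 1}, right has 6 {15, 30, 34, 26, 38, 35}.
    Root 27: left subtree has 0 nodes { }, right has 1 {1}.
    Root 34: left subtree has 2 nodes {15, 30}, right has 3 {26, 38, 35}.
      Root 15: left subtree has 0 nodes { }, right has 1 {30}.
      Root 26: left subtree has 0 nodes { }, right has 2 {38, 35}.
        Root 38: left subtree has 0 nodes { }, right has 1 {35}.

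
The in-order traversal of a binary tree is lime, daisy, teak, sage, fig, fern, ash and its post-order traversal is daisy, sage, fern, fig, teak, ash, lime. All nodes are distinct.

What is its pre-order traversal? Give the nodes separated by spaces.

lime ash teak daisy fig sage fern

The last element of post-order is the root; it splits in-order into left and right subtrees.
Root lime: left subtree has 0 nodes { }, right has 6 {daisy, teak, sage, fig, fern, ash}.
  Root ash: left subtree has 5 nodes {daisy, teak, sage, fig, fern}, right has 0 { }.
    Root teak: left subtree has 1 node {daisy}, right has 3 {sage, fig, fern}.
      Root fig: left subtree has 1 node {sage}, right has 1 {fern}.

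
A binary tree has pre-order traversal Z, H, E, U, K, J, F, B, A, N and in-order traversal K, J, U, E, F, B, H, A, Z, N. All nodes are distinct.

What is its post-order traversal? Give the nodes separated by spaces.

The first element of pre-order is the root; it splits in-order into left and right subtrees.
Root Z: left subtree has 8 nodes {K, J, U, E, F, B, H, A}, right has 1 {N}.
  Root H: left subtree has 6 nodes {K, J, U, E, F, B}, right has 1 {A}.
    Root E: left subtree has 3 nodes {K, J, U}, right has 2 {F, B}.
      Root U: left subtree has 2 nodes {K, J}, right has 0 { }.
        Root K: left subtree has 0 nodes { }, right has 1 {J}.
      Root F: left subtree has 0 nodes { }, right has 1 {B}.

J K U B F E A H N Z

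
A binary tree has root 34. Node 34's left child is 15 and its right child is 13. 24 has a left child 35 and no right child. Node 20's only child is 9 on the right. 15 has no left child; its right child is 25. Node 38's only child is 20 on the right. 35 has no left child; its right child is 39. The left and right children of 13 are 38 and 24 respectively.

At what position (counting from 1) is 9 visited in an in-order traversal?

In-order visits the left subtree, then the node, then the right subtree.
At 34: go left to 15.
  At 15: no left child.
  Visit 15.
  At 15: go right to 25.
    25 is a leaf — visit 25.
Visit 34.
At 34: go right to 13.
  At 13: go left to 38.
    At 38: no left child.
    Visit 38.
    At 38: go right to 20.
      At 20: no left child.
      Visit 20.
      At 20: go right to 9.
        9 is a leaf — visit 9.
  Visit 13.
  At 13: go right to 24.
    At 24: go left to 35.
      At 35: no left child.
      Visit 35.
      At 35: go right to 39.
        39 is a leaf — visit 39.
    Visit 24.
    At 24: no right child.
Full in-order sequence: 15, 25, 34, 38, 20, 9, 13, 35, 39, 24.

6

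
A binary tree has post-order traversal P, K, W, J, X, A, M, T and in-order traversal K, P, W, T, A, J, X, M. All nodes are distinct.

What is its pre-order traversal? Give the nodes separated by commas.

T, W, K, P, M, A, X, J

The last element of post-order is the root; it splits in-order into left and right subtrees.
Root T: left subtree has 3 nodes {K, P, W}, right has 4 {A, J, X, M}.
  Root W: left subtree has 2 nodes {K, P}, right has 0 { }.
    Root K: left subtree has 0 nodes { }, right has 1 {P}.
  Root M: left subtree has 3 nodes {A, J, X}, right has 0 { }.
    Root A: left subtree has 0 nodes { }, right has 2 {J, X}.
      Root X: left subtree has 1 node {J}, right has 0 { }.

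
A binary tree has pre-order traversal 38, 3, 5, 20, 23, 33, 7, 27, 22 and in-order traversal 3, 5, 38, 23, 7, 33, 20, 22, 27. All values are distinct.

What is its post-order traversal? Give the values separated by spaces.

5 3 7 33 23 22 27 20 38

The first element of pre-order is the root; it splits in-order into left and right subtrees.
Root 38: left subtree has 2 nodes {3, 5}, right has 6 {23, 7, 33, 20, 22, 27}.
  Root 3: left subtree has 0 nodes { }, right has 1 {5}.
  Root 20: left subtree has 3 nodes {23, 7, 33}, right has 2 {22, 27}.
    Root 23: left subtree has 0 nodes { }, right has 2 {7, 33}.
      Root 33: left subtree has 1 node {7}, right has 0 { }.
    Root 27: left subtree has 1 node {22}, right has 0 { }.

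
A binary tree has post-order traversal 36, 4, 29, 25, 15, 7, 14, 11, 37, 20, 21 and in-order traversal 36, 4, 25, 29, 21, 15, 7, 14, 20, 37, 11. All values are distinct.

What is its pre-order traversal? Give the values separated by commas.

The last element of post-order is the root; it splits in-order into left and right subtrees.
Root 21: left subtree has 4 nodes {36, 4, 25, 29}, right has 6 {15, 7, 14, 20, 37, 11}.
  Root 25: left subtree has 2 nodes {36, 4}, right has 1 {29}.
    Root 4: left subtree has 1 node {36}, right has 0 { }.
  Root 20: left subtree has 3 nodes {15, 7, 14}, right has 2 {37, 11}.
    Root 14: left subtree has 2 nodes {15, 7}, right has 0 { }.
      Root 7: left subtree has 1 node {15}, right has 0 { }.
    Root 37: left subtree has 0 nodes { }, right has 1 {11}.

21, 25, 4, 36, 29, 20, 14, 7, 15, 37, 11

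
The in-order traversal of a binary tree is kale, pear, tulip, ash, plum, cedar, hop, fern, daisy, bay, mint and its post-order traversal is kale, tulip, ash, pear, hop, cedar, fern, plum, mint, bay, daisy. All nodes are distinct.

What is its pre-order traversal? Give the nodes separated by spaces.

The last element of post-order is the root; it splits in-order into left and right subtrees.
Root daisy: left subtree has 8 nodes {kale, pear, tulip, ash, plum, cedar, hop, fern}, right has 2 {bay, mint}.
  Root plum: left subtree has 4 nodes {kale, pear, tulip, ash}, right has 3 {cedar, hop, fern}.
    Root pear: left subtree has 1 node {kale}, right has 2 {tulip, ash}.
      Root ash: left subtree has 1 node {tulip}, right has 0 { }.
    Root fern: left subtree has 2 nodes {cedar, hop}, right has 0 { }.
      Root cedar: left subtree has 0 nodes { }, right has 1 {hop}.
  Root bay: left subtree has 0 nodes { }, right has 1 {mint}.

daisy plum pear kale ash tulip fern cedar hop bay mint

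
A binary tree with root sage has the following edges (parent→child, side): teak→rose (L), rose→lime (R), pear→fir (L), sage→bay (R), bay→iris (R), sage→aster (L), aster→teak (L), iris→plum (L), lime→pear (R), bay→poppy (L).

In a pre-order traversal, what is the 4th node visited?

Pre-order visits the node, then its left subtree, then its right subtree.
Visit sage.
At sage: go left to aster.
  Visit aster.
  At aster: go left to teak.
    Visit teak.
    At teak: go left to rose.
      Visit rose.
      At rose: no left child.
      At rose: go right to lime.
        Visit lime.
        At lime: no left child.
        At lime: go right to pear.
          Visit pear.
          At pear: go left to fir.
            fir is a leaf — visit fir.
          At pear: no right child.
    At teak: no right child.
  At aster: no right child.
At sage: go right to bay.
  Visit bay.
  At bay: go left to poppy.
    poppy is a leaf — visit poppy.
  At bay: go right to iris.
    Visit iris.
    At iris: go left to plum.
      plum is a leaf — visit plum.
    At iris: no right child.
Full pre-order sequence: sage, aster, teak, rose, lime, pear, fir, bay, poppy, iris, plum.

rose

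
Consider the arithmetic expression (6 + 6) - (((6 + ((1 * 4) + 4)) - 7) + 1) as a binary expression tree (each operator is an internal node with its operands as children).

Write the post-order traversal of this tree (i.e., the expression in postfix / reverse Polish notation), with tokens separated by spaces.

6 6 + 6 1 4 * 4 + + 7 - 1 + -

Post-order on an expression tree gives postfix notation: for each operator, emit left operand, right operand, then the operator.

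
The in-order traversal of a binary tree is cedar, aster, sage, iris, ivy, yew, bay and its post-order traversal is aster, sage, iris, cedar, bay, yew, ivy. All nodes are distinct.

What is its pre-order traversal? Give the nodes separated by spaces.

ivy cedar iris sage aster yew bay

The last element of post-order is the root; it splits in-order into left and right subtrees.
Root ivy: left subtree has 4 nodes {cedar, aster, sage, iris}, right has 2 {yew, bay}.
  Root cedar: left subtree has 0 nodes { }, right has 3 {aster, sage, iris}.
    Root iris: left subtree has 2 nodes {aster, sage}, right has 0 { }.
      Root sage: left subtree has 1 node {aster}, right has 0 { }.
  Root yew: left subtree has 0 nodes { }, right has 1 {bay}.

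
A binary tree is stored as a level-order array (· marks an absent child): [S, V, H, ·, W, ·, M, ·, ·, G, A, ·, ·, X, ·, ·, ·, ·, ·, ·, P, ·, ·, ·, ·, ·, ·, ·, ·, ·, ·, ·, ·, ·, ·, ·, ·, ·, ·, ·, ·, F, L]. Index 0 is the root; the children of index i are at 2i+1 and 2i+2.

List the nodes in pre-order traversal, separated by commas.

Pre-order visits the node, then its left subtree, then its right subtree.
Visit S.
At S: go left to V.
  Visit V.
  At V: no left child.
  At V: go right to W.
    Visit W.
    At W: go left to G.
      Visit G.
      At G: no left child.
      At G: go right to P.
        Visit P.
        At P: go left to F.
          F is a leaf — visit F.
        At P: go right to L.
          L is a leaf — visit L.
    At W: go right to A.
      A is a leaf — visit A.
At S: go right to H.
  Visit H.
  At H: no left child.
  At H: go right to M.
    Visit M.
    At M: go left to X.
      X is a leaf — visit X.
    At M: no right child.

S, V, W, G, P, F, L, A, H, M, X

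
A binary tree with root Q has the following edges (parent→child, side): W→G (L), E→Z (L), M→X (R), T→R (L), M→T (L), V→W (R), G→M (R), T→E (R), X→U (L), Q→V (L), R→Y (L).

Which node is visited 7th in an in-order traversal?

In-order visits the left subtree, then the node, then the right subtree.
At Q: go left to V.
  At V: no left child.
  Visit V.
  At V: go right to W.
    At W: go left to G.
      At G: no left child.
      Visit G.
      At G: go right to M.
        At M: go left to T.
          At T: go left to R.
            At R: go left to Y.
              Y is a leaf — visit Y.
            Visit R.
            At R: no right child.
          Visit T.
          At T: go right to E.
            At E: go left to Z.
              Z is a leaf — visit Z.
            Visit E.
            At E: no right child.
        Visit M.
        At M: go right to X.
          At X: go left to U.
            U is a leaf — visit U.
          Visit X.
          At X: no right child.
    Visit W.
    At W: no right child.
Visit Q.
At Q: no right child.
Full in-order sequence: V, G, Y, R, T, Z, E, M, U, X, W, Q.

E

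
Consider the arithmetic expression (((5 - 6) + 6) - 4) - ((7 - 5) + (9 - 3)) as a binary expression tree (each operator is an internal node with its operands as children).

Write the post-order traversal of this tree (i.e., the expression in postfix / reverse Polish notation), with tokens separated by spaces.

Post-order on an expression tree gives postfix notation: for each operator, emit left operand, right operand, then the operator.

5 6 - 6 + 4 - 7 5 - 9 3 - + -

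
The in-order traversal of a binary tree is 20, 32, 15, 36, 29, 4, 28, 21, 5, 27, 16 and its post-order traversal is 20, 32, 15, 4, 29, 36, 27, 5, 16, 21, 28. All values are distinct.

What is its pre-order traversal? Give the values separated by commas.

28, 36, 15, 32, 20, 29, 4, 21, 16, 5, 27

The last element of post-order is the root; it splits in-order into left and right subtrees.
Root 28: left subtree has 6 nodes {20, 32, 15, 36, 29, 4}, right has 4 {21, 5, 27, 16}.
  Root 36: left subtree has 3 nodes {20, 32, 15}, right has 2 {29, 4}.
    Root 15: left subtree has 2 nodes {20, 32}, right has 0 { }.
      Root 32: left subtree has 1 node {20}, right has 0 { }.
    Root 29: left subtree has 0 nodes { }, right has 1 {4}.
  Root 21: left subtree has 0 nodes { }, right has 3 {5, 27, 16}.
    Root 16: left subtree has 2 nodes {5, 27}, right has 0 { }.
      Root 5: left subtree has 0 nodes { }, right has 1 {27}.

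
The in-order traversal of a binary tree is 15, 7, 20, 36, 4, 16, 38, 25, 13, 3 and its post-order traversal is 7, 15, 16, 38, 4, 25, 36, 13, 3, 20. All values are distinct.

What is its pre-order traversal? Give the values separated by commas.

20, 15, 7, 3, 13, 36, 25, 4, 38, 16

The last element of post-order is the root; it splits in-order into left and right subtrees.
Root 20: left subtree has 2 nodes {15, 7}, right has 7 {36, 4, 16, 38, 25, 13, 3}.
  Root 15: left subtree has 0 nodes { }, right has 1 {7}.
  Root 3: left subtree has 6 nodes {36, 4, 16, 38, 25, 13}, right has 0 { }.
    Root 13: left subtree has 5 nodes {36, 4, 16, 38, 25}, right has 0 { }.
      Root 36: left subtree has 0 nodes { }, right has 4 {4, 16, 38, 25}.
        Root 25: left subtree has 3 nodes {4, 16, 38}, right has 0 { }.
          Root 4: left subtree has 0 nodes { }, right has 2 {16, 38}.
            Root 38: left subtree has 1 node {16}, right has 0 { }.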